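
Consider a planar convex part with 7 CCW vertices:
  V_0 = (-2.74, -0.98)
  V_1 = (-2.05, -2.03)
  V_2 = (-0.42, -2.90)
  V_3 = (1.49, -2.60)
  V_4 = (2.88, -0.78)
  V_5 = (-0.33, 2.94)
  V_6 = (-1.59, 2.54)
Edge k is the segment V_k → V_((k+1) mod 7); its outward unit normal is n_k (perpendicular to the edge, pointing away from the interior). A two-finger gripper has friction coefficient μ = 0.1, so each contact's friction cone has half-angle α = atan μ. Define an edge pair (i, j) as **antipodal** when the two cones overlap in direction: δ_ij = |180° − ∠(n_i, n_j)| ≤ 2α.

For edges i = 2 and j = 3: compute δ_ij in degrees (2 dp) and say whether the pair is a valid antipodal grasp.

α = atan 0.1 = 5.71°;  2α = 11.42°
edge 2: e_2 = (+1.91, +0.30);  n_2 = (+0.1552, -0.9879)
edge 3: e_3 = (+1.39, +1.82);  n_3 = (+0.7947, -0.6070)
∠(n_2, n_3) = 43.70°
δ = |180° − 43.70°| = 136.30°
136.30° > 2α = 11.42°  →  invalid

δ = 136.30°, invalid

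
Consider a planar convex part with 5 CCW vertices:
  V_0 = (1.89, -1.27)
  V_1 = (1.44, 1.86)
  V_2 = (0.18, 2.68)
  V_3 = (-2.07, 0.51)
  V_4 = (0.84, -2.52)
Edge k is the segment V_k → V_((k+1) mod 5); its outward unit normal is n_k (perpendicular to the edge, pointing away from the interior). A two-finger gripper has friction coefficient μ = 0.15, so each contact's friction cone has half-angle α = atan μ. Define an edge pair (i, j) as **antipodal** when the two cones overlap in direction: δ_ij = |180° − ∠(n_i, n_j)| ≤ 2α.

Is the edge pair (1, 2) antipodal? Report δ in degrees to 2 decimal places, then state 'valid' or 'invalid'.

δ = 102.98°, invalid

α = atan 0.15 = 8.53°;  2α = 17.06°
edge 1: e_1 = (-1.26, +0.82);  n_1 = (+0.5455, +0.8381)
edge 2: e_2 = (-2.25, -2.17);  n_2 = (-0.6942, +0.7198)
∠(n_1, n_2) = 77.02°
δ = |180° − 77.02°| = 102.98°
102.98° > 2α = 17.06°  →  invalid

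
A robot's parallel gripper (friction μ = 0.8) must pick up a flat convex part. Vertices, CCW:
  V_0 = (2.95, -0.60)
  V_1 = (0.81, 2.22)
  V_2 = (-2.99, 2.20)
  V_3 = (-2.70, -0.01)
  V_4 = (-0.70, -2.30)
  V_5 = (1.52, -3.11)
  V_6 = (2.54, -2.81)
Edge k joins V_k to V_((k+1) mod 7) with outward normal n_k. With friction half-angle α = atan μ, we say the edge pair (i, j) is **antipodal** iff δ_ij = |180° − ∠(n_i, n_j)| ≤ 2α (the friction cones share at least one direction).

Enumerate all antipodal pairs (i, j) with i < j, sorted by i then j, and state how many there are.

count = 9; pairs: (0,2), (0,3), (0,4), (0,5), (1,3), (1,4), (1,5), (2,6), (3,6)

α = atan 0.8 = 38.66°;  2α = 77.32°
n_0 = (+0.7966, +0.6045)
n_1 = (-0.0053, +1.0000)
n_2 = (-0.9915, -0.1301)
n_3 = (-0.7532, -0.6578)
n_4 = (-0.3428, -0.9394)
n_5 = (+0.2822, -0.9594)
n_6 = (+0.9832, -0.1824)
  (0,1): δ = 126.89°  ·
  (0,2): δ = 29.72°  ✓
  (0,3): δ = 3.94°  ✓
  (0,4): δ = 32.76°  ✓
  (0,5): δ = 69.20°  ✓
  (0,6): δ = 132.30°  ·
  (1,2): δ = 82.83°  ·
  (1,3): δ = 49.17°  ✓
  (1,4): δ = 20.35°  ✓
  (1,5): δ = 16.09°  ✓
  (1,6): δ = 79.19°  ·
  (2,3): δ = 146.34°  ·
  (2,4): δ = 117.52°  ·
  (2,5): δ = 81.09°  ·
  (2,6): δ = 17.99°  ✓
  (3,4): δ = 151.18°  ·
  (3,5): δ = 114.74°  ·
  (3,6): δ = 51.64°  ✓
  (4,5): δ = 143.57°  ·
  (4,6): δ = 80.46°  ·
  (5,6): δ = 116.90°  ·
antipodal pairs: 9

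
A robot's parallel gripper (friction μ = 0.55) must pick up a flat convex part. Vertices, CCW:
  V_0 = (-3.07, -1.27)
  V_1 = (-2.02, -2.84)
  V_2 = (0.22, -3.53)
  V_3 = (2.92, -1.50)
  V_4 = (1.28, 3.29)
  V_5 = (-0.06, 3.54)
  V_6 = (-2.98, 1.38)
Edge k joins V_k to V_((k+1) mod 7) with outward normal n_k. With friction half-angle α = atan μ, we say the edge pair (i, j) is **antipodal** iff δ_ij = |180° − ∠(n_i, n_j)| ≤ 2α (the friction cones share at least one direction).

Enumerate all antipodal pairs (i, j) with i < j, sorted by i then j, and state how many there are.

α = atan 0.55 = 28.81°;  2α = 57.62°
n_0 = (-0.8312, -0.5559)
n_1 = (-0.2944, -0.9557)
n_2 = (+0.6009, -0.7993)
n_3 = (+0.9461, +0.3239)
n_4 = (+0.1834, +0.9830)
n_5 = (-0.5947, +0.8039)
n_6 = (-0.9994, +0.0339)
  (0,1): δ = 140.89°  ·
  (0,2): δ = 86.84°  ·
  (0,3): δ = 14.87°  ✓
  (0,4): δ = 45.66°  ✓
  (0,5): δ = 92.72°  ·
  (0,6): δ = 144.28°  ·
  (1,2): δ = 125.94°  ·
  (1,3): δ = 53.98°  ✓
  (1,4): δ = 6.55°  ✓
  (1,5): δ = 53.61°  ✓
  (1,6): δ = 105.18°  ·
  (2,3): δ = 108.04°  ·
  (2,4): δ = 47.51°  ✓
  (2,5): δ = 0.45°  ✓
  (2,6): δ = 51.12°  ✓
  (3,4): δ = 119.47°  ·
  (3,5): δ = 72.41°  ·
  (3,6): δ = 20.85°  ✓
  (4,5): δ = 132.94°  ·
  (4,6): δ = 81.38°  ·
  (5,6): δ = 128.44°  ·
antipodal pairs: 9

count = 9; pairs: (0,3), (0,4), (1,3), (1,4), (1,5), (2,4), (2,5), (2,6), (3,6)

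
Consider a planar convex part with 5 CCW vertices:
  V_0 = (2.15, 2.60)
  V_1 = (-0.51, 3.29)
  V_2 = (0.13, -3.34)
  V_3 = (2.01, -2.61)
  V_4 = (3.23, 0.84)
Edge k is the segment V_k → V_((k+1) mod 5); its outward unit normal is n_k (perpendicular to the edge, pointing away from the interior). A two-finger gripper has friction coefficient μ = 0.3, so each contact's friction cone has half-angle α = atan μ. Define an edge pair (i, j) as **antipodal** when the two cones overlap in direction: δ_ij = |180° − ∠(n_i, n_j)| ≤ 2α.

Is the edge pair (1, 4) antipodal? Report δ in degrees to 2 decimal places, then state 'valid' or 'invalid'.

δ = 26.02°, valid

α = atan 0.3 = 16.70°;  2α = 33.40°
edge 1: e_1 = (+0.64, -6.63);  n_1 = (-0.9954, -0.0961)
edge 4: e_4 = (-1.08, +1.76);  n_4 = (+0.8523, +0.5230)
∠(n_1, n_4) = 153.98°
δ = |180° − 153.98°| = 26.02°
26.02° ≤ 2α = 33.40°  →  valid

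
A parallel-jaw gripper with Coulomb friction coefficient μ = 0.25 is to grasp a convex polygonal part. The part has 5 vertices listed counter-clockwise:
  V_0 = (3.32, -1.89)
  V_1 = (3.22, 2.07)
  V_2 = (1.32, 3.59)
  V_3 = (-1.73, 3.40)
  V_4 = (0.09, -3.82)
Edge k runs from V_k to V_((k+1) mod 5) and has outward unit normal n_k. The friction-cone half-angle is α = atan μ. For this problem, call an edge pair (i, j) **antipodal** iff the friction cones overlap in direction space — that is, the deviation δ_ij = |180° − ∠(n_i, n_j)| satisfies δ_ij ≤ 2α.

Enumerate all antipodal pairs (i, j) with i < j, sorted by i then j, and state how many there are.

count = 2; pairs: (0,3), (2,4)

α = atan 0.25 = 14.04°;  2α = 28.07°
n_0 = (+0.9997, +0.0252)
n_1 = (+0.6247, +0.7809)
n_2 = (-0.0622, +0.9981)
n_3 = (-0.9697, -0.2444)
n_4 = (+0.5129, -0.8584)
  (0,1): δ = 130.11°  ·
  (0,2): δ = 87.88°  ·
  (0,3): δ = 12.70°  ✓
  (0,4): δ = 119.41°  ·
  (1,2): δ = 137.78°  ·
  (1,3): δ = 37.19°  ·
  (1,4): δ = 69.52°  ·
  (2,3): δ = 79.42°  ·
  (2,4): δ = 27.29°  ✓
  (3,4): δ = 73.29°  ·
antipodal pairs: 2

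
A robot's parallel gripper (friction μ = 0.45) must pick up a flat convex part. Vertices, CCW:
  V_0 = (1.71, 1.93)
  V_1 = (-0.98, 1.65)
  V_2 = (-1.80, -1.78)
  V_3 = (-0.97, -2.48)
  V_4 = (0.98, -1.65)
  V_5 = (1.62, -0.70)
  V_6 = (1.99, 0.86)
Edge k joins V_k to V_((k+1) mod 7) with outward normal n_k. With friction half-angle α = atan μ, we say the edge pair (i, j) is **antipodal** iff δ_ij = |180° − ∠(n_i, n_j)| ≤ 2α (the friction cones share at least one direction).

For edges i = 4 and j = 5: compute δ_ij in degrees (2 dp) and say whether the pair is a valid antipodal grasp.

α = atan 0.45 = 24.23°;  2α = 48.46°
edge 4: e_4 = (+0.64, +0.95);  n_4 = (+0.8294, -0.5587)
edge 5: e_5 = (+0.37, +1.56);  n_5 = (+0.9730, -0.2308)
∠(n_4, n_5) = 20.62°
δ = |180° − 20.62°| = 159.38°
159.38° > 2α = 48.46°  →  invalid

δ = 159.38°, invalid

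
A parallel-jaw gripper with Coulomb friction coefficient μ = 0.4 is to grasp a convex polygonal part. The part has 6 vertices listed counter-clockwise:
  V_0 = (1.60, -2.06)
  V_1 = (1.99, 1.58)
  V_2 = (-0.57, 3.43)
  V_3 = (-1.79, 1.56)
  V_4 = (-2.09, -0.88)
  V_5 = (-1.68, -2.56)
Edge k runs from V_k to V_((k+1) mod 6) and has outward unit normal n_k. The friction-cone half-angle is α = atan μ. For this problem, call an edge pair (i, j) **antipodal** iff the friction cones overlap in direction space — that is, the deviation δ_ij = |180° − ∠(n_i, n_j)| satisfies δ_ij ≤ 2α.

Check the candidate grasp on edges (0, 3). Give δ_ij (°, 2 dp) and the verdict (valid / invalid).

δ = 0.89°, valid

α = atan 0.4 = 21.80°;  2α = 43.60°
edge 0: e_0 = (+0.39, +3.64);  n_0 = (+0.9943, -0.1065)
edge 3: e_3 = (-0.30, -2.44);  n_3 = (-0.9925, +0.1220)
∠(n_0, n_3) = 179.11°
δ = |180° − 179.11°| = 0.89°
0.89° ≤ 2α = 43.60°  →  valid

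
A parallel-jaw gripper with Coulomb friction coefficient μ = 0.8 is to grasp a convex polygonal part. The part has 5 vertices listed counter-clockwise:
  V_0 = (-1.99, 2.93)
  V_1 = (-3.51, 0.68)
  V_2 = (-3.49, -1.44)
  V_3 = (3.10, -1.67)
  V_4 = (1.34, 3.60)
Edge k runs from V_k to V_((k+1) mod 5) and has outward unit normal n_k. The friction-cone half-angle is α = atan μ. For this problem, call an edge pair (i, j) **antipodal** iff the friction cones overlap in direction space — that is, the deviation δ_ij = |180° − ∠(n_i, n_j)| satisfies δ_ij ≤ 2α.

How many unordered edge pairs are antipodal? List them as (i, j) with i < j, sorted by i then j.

count = 5; pairs: (0,2), (0,3), (1,3), (2,3), (2,4)

α = atan 0.8 = 38.66°;  2α = 77.32°
n_0 = (-0.8286, +0.5598)
n_1 = (-1.0000, -0.0094)
n_2 = (-0.0349, -0.9994)
n_3 = (+0.9485, +0.3168)
n_4 = (-0.1972, +0.9804)
  (0,1): δ = 145.42°  ·
  (0,2): δ = 57.96°  ✓
  (0,3): δ = 52.51°  ✓
  (0,4): δ = 135.42°  ·
  (1,2): δ = 92.54°  ·
  (1,3): δ = 17.93°  ✓
  (1,4): δ = 100.84°  ·
  (2,3): δ = 69.53°  ✓
  (2,4): δ = 13.37°  ✓
  (3,4): δ = 97.09°  ·
antipodal pairs: 5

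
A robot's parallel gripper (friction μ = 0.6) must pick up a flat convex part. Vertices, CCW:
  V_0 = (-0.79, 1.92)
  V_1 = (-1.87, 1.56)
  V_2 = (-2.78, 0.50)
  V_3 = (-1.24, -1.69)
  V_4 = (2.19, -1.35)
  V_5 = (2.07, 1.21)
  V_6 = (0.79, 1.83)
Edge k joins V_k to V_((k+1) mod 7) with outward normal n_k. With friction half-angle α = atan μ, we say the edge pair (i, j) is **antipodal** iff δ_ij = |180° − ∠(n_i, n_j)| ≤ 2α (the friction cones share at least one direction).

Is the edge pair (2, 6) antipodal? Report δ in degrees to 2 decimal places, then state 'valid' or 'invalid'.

δ = 51.63°, valid

α = atan 0.6 = 30.96°;  2α = 61.93°
edge 2: e_2 = (+1.54, -2.19);  n_2 = (-0.8180, -0.5752)
edge 6: e_6 = (-1.58, +0.09);  n_6 = (+0.0569, +0.9984)
∠(n_2, n_6) = 128.37°
δ = |180° − 128.37°| = 51.63°
51.63° ≤ 2α = 61.93°  →  valid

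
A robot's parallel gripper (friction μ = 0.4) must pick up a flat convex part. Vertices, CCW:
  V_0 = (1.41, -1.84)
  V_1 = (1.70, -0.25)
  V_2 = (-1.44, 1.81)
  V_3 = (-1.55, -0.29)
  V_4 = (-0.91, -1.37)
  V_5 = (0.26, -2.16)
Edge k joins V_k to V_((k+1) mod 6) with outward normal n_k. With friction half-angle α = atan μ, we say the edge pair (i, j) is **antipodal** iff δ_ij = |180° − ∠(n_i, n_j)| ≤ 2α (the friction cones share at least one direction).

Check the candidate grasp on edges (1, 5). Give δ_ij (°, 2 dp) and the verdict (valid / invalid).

α = atan 0.4 = 21.80°;  2α = 43.60°
edge 1: e_1 = (-3.14, +2.06);  n_1 = (+0.5485, +0.8361)
edge 5: e_5 = (+1.15, +0.32);  n_5 = (+0.2681, -0.9634)
∠(n_1, n_5) = 131.18°
δ = |180° − 131.18°| = 48.82°
48.82° > 2α = 43.60°  →  invalid

δ = 48.82°, invalid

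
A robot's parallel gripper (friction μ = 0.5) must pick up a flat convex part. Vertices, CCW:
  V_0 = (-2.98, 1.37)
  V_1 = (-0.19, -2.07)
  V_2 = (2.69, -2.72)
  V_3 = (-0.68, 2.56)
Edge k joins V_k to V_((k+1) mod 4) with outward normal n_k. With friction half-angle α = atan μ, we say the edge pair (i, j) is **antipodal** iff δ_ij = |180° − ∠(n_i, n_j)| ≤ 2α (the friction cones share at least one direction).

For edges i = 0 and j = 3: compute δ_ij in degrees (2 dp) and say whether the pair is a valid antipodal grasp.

α = atan 0.5 = 26.57°;  2α = 53.13°
edge 0: e_0 = (+2.79, -3.44);  n_0 = (-0.7767, -0.6299)
edge 3: e_3 = (-2.30, -1.19);  n_3 = (-0.4595, +0.8882)
∠(n_0, n_3) = 101.69°
δ = |180° − 101.69°| = 78.31°
78.31° > 2α = 53.13°  →  invalid

δ = 78.31°, invalid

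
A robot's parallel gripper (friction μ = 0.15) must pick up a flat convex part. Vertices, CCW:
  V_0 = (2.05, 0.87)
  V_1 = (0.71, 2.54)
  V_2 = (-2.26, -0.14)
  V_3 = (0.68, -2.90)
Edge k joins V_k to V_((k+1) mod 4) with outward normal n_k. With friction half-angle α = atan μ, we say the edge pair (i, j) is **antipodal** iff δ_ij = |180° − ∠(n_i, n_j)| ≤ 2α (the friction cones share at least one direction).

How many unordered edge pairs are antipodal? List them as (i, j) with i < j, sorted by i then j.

α = atan 0.15 = 8.53°;  2α = 17.06°
n_0 = (+0.7800, +0.6258)
n_1 = (-0.6699, +0.7424)
n_2 = (-0.6844, -0.7291)
n_3 = (+0.9399, -0.3415)
  (0,1): δ = 86.68°  ·
  (0,2): δ = 8.07°  ✓
  (0,3): δ = 121.29°  ·
  (1,2): δ = 85.25°  ·
  (1,3): δ = 27.97°  ·
  (2,3): δ = 66.78°  ·
antipodal pairs: 1

count = 1; pairs: (0,2)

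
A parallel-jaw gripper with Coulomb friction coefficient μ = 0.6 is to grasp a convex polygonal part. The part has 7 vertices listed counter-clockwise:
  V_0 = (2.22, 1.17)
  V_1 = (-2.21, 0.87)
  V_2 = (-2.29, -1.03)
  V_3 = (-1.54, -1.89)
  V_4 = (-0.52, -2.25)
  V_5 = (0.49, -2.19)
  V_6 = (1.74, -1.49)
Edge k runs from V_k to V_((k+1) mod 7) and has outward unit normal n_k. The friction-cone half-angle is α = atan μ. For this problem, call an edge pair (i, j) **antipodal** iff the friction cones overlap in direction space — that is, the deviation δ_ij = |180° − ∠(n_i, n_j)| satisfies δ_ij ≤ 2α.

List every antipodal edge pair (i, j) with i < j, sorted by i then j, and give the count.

count = 7; pairs: (0,2), (0,3), (0,4), (0,5), (1,5), (1,6), (2,6)

α = atan 0.6 = 30.96°;  2α = 61.93°
n_0 = (-0.0676, +0.9977)
n_1 = (-0.9991, +0.0421)
n_2 = (-0.7537, -0.6573)
n_3 = (-0.3328, -0.9430)
n_4 = (+0.0593, -0.9982)
n_5 = (+0.4886, -0.8725)
n_6 = (+0.9841, -0.1776)
  (0,1): δ = 96.29°  ·
  (0,2): δ = 52.78°  ✓
  (0,3): δ = 23.31°  ✓
  (0,4): δ = 0.47°  ✓
  (0,5): δ = 25.37°  ✓
  (0,6): δ = 75.90°  ·
  (1,2): δ = 136.50°  ·
  (1,3): δ = 107.03°  ·
  (1,4): δ = 84.19°  ·
  (1,5): δ = 58.34°  ✓
  (1,6): δ = 7.82°  ✓
  (2,3): δ = 150.53°  ·
  (2,4): δ = 127.69°  ·
  (2,5): δ = 101.84°  ·
  (2,6): δ = 51.32°  ✓
  (3,4): δ = 157.16°  ·
  (3,5): δ = 131.31°  ·
  (3,6): δ = 80.79°  ·
  (4,5): δ = 154.15°  ·
  (4,6): δ = 103.63°  ·
  (5,6): δ = 129.48°  ·
antipodal pairs: 7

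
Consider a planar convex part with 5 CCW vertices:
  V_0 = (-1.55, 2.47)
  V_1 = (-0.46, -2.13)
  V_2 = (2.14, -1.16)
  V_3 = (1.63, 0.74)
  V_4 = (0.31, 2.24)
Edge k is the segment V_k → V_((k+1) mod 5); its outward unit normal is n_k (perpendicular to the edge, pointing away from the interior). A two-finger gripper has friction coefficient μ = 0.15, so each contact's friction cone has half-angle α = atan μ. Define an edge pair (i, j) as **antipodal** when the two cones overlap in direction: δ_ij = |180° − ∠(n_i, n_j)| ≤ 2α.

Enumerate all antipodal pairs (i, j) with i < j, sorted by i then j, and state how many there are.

count = 1; pairs: (0,2)

α = atan 0.15 = 8.53°;  2α = 17.06°
n_0 = (-0.9731, -0.2306)
n_1 = (+0.3495, -0.9369)
n_2 = (+0.9658, +0.2592)
n_3 = (+0.7507, +0.6606)
n_4 = (+0.1227, +0.9924)
  (0,1): δ = 82.87°  ·
  (0,2): δ = 1.69°  ✓
  (0,3): δ = 28.02°  ·
  (0,4): δ = 69.62°  ·
  (1,2): δ = 95.43°  ·
  (1,3): δ = 69.11°  ·
  (1,4): δ = 27.51°  ·
  (2,3): δ = 153.68°  ·
  (2,4): δ = 112.07°  ·
  (3,4): δ = 138.40°  ·
antipodal pairs: 1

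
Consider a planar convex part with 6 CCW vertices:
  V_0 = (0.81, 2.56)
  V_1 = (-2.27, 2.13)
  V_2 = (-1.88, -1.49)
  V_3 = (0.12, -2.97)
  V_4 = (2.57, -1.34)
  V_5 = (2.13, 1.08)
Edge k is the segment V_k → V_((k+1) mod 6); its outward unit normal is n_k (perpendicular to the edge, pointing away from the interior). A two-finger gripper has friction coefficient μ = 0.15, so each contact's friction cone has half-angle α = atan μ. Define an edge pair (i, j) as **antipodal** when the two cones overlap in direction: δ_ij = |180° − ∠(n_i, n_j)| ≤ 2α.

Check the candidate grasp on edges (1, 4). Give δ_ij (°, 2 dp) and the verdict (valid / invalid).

δ = 4.16°, valid

α = atan 0.15 = 8.53°;  2α = 17.06°
edge 1: e_1 = (+0.39, -3.62);  n_1 = (-0.9942, -0.1071)
edge 4: e_4 = (-0.44, +2.42);  n_4 = (+0.9839, +0.1789)
∠(n_1, n_4) = 175.84°
δ = |180° − 175.84°| = 4.16°
4.16° ≤ 2α = 17.06°  →  valid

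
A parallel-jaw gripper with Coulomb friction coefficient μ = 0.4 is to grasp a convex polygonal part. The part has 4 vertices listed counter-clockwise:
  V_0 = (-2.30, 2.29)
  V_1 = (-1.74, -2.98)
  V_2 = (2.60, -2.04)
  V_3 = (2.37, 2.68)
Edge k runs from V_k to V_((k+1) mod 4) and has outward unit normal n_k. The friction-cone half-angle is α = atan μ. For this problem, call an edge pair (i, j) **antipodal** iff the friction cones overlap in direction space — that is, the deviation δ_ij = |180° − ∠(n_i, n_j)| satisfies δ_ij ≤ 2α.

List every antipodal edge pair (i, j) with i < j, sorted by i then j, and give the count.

count = 2; pairs: (0,2), (1,3)

α = atan 0.4 = 21.80°;  2α = 43.60°
n_0 = (-0.9944, -0.1057)
n_1 = (+0.2117, -0.9773)
n_2 = (+0.9988, +0.0487)
n_3 = (-0.0832, +0.9965)
  (0,1): δ = 83.84°  ·
  (0,2): δ = 3.28°  ✓
  (0,3): δ = 88.71°  ·
  (1,2): δ = 99.43°  ·
  (1,3): δ = 7.45°  ✓
  (2,3): δ = 88.02°  ·
antipodal pairs: 2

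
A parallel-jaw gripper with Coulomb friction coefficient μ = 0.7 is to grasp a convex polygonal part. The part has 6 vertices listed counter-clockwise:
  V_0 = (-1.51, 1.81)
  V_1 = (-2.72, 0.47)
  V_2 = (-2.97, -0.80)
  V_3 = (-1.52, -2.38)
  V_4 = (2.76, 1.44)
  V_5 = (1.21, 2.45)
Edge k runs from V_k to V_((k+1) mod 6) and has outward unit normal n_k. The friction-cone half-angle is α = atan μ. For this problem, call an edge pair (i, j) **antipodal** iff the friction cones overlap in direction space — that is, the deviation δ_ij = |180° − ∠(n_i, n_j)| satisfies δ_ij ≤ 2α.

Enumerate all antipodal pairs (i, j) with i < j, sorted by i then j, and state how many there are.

count = 6; pairs: (0,3), (1,3), (1,4), (2,4), (2,5), (3,5)

α = atan 0.7 = 34.99°;  2α = 69.98°
n_0 = (-0.7422, +0.6702)
n_1 = (-0.9812, +0.1931)
n_2 = (-0.7368, -0.6761)
n_3 = (+0.6659, -0.7461)
n_4 = (+0.5459, +0.8378)
n_5 = (-0.2290, +0.9734)
  (0,1): δ = 149.05°  ·
  (0,2): δ = 95.38°  ·
  (0,3): δ = 6.17°  ✓
  (0,4): δ = 98.99°  ·
  (0,5): δ = 145.32°  ·
  (1,2): δ = 126.32°  ·
  (1,3): δ = 37.11°  ✓
  (1,4): δ = 68.05°  ✓
  (1,5): δ = 114.38°  ·
  (2,3): δ = 90.79°  ·
  (2,4): δ = 14.37°  ✓
  (2,5): δ = 60.70°  ✓
  (3,4): δ = 74.84°  ·
  (3,5): δ = 28.51°  ✓
  (4,5): δ = 133.67°  ·
antipodal pairs: 6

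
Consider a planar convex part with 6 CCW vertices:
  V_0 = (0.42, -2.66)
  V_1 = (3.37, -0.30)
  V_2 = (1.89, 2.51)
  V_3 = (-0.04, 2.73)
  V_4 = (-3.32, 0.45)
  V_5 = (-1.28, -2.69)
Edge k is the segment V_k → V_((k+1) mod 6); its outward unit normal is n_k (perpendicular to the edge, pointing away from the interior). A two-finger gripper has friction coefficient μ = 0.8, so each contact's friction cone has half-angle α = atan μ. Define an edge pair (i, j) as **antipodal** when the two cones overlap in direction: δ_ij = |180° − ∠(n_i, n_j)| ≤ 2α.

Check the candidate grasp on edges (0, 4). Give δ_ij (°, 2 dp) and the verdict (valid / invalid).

δ = 84.35°, invalid

α = atan 0.8 = 38.66°;  2α = 77.32°
edge 0: e_0 = (+2.95, +2.36);  n_0 = (+0.6247, -0.7809)
edge 4: e_4 = (+2.04, -3.14);  n_4 = (-0.8386, -0.5448)
∠(n_0, n_4) = 95.65°
δ = |180° − 95.65°| = 84.35°
84.35° > 2α = 77.32°  →  invalid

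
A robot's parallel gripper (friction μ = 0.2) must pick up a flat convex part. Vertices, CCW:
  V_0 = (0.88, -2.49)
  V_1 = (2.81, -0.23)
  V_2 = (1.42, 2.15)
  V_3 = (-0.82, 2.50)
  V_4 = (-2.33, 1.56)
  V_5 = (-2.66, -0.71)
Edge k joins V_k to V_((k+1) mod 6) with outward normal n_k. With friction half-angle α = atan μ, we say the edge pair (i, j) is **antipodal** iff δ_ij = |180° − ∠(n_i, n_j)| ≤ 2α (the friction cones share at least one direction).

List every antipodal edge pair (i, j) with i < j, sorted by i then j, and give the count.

count = 2; pairs: (0,3), (2,5)

α = atan 0.2 = 11.31°;  2α = 22.62°
n_0 = (+0.7604, -0.6494)
n_1 = (+0.8635, +0.5043)
n_2 = (+0.1544, +0.9880)
n_3 = (-0.5285, +0.8489)
n_4 = (-0.9896, +0.1439)
n_5 = (-0.4492, -0.8934)
  (0,1): δ = 109.22°  ·
  (0,2): δ = 58.38°  ·
  (0,3): δ = 17.60°  ✓
  (0,4): δ = 32.23°  ·
  (0,5): δ = 103.80°  ·
  (1,2): δ = 129.17°  ·
  (1,3): δ = 88.38°  ·
  (1,4): δ = 38.56°  ·
  (1,5): δ = 33.02°  ·
  (2,3): δ = 139.22°  ·
  (2,4): δ = 89.39°  ·
  (2,5): δ = 17.81°  ✓
  (3,4): δ = 130.17°  ·
  (3,5): δ = 58.60°  ·
  (4,5): δ = 108.42°  ·
antipodal pairs: 2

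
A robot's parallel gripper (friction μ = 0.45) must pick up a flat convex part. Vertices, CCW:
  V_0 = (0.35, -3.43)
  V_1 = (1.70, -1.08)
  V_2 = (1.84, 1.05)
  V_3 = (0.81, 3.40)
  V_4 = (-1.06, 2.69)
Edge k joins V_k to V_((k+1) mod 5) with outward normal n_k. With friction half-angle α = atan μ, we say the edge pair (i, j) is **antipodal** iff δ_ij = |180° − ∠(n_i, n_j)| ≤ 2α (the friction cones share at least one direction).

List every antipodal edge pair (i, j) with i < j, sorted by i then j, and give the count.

count = 4; pairs: (0,3), (0,4), (1,4), (2,4)

α = atan 0.45 = 24.23°;  2α = 48.46°
n_0 = (+0.8671, -0.4981)
n_1 = (+0.9978, -0.0656)
n_2 = (+0.9159, +0.4014)
n_3 = (-0.3550, +0.9349)
n_4 = (-0.9745, -0.2245)
  (0,1): δ = 153.88°  ·
  (0,2): δ = 126.46°  ·
  (0,3): δ = 39.33°  ✓
  (0,4): δ = 42.85°  ✓
  (1,2): δ = 152.57°  ·
  (1,3): δ = 65.45°  ·
  (1,4): δ = 16.73°  ✓
  (2,3): δ = 92.88°  ·
  (2,4): δ = 10.69°  ✓
  (3,4): δ = 97.82°  ·
antipodal pairs: 4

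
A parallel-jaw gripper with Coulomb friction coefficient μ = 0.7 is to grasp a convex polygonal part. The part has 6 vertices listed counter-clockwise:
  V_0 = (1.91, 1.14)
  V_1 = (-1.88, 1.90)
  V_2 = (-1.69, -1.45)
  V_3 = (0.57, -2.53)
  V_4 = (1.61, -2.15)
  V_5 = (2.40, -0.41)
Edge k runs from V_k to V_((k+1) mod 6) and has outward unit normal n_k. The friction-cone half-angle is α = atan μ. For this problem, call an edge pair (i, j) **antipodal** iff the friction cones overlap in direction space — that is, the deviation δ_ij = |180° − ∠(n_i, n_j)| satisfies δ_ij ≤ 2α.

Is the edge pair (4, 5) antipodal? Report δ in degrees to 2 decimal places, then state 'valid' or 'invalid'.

δ = 138.04°, invalid

α = atan 0.7 = 34.99°;  2α = 69.98°
edge 4: e_4 = (+0.79, +1.74);  n_4 = (+0.9105, -0.4134)
edge 5: e_5 = (-0.49, +1.55);  n_5 = (+0.9535, +0.3014)
∠(n_4, n_5) = 41.96°
δ = |180° − 41.96°| = 138.04°
138.04° > 2α = 69.98°  →  invalid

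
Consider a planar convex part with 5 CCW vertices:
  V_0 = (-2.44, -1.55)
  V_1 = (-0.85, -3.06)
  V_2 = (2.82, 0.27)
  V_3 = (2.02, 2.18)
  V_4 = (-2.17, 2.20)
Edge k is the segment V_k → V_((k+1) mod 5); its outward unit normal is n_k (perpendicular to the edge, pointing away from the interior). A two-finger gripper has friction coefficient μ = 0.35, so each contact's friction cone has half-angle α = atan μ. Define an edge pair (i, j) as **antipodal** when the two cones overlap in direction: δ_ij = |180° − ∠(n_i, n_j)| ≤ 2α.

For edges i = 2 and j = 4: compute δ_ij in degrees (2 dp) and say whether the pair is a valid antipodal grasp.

α = atan 0.35 = 19.29°;  2α = 38.58°
edge 2: e_2 = (-0.80, +1.91);  n_2 = (+0.9224, +0.3863)
edge 4: e_4 = (-0.27, -3.75);  n_4 = (-0.9974, +0.0718)
∠(n_2, n_4) = 153.16°
δ = |180° − 153.16°| = 26.84°
26.84° ≤ 2α = 38.58°  →  valid

δ = 26.84°, valid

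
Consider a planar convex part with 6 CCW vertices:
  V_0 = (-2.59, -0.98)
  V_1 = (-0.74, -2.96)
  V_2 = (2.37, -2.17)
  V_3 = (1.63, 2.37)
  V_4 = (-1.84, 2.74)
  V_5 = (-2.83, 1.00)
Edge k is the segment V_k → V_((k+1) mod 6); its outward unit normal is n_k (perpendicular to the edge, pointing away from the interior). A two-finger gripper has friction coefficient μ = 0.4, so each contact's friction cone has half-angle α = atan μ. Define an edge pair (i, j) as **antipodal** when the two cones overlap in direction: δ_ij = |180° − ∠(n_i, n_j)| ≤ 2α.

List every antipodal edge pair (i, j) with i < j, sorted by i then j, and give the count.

α = atan 0.4 = 21.80°;  2α = 43.60°
n_0 = (-0.7307, -0.6827)
n_1 = (+0.2462, -0.9692)
n_2 = (+0.9870, +0.1609)
n_3 = (+0.1060, +0.9944)
n_4 = (-0.8692, +0.4945)
n_5 = (-0.9927, -0.1203)
  (0,1): δ = 118.80°  ·
  (0,2): δ = 33.80°  ✓
  (0,3): δ = 40.86°  ✓
  (0,4): δ = 107.31°  ·
  (0,5): δ = 143.86°  ·
  (1,2): δ = 95.00°  ·
  (1,3): δ = 20.34°  ✓
  (1,4): δ = 46.11°  ·
  (1,5): δ = 82.66°  ·
  (2,3): δ = 105.34°  ·
  (2,4): δ = 38.90°  ✓
  (2,5): δ = 2.35°  ✓
  (3,4): δ = 113.55°  ·
  (3,5): δ = 77.00°  ·
  (4,5): δ = 143.45°  ·
antipodal pairs: 5

count = 5; pairs: (0,2), (0,3), (1,3), (2,4), (2,5)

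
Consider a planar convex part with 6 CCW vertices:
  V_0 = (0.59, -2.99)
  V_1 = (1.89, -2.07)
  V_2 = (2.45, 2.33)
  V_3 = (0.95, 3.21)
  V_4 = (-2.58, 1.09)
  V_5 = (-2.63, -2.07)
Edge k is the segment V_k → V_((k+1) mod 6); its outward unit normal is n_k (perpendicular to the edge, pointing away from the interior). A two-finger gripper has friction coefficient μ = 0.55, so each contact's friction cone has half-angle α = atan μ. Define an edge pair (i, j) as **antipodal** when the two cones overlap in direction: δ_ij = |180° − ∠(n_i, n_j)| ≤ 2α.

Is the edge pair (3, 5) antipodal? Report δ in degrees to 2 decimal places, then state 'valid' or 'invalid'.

δ = 46.93°, valid

α = atan 0.55 = 28.81°;  2α = 57.62°
edge 3: e_3 = (-3.53, -2.12);  n_3 = (-0.5149, +0.8573)
edge 5: e_5 = (+3.22, -0.92);  n_5 = (-0.2747, -0.9615)
∠(n_3, n_5) = 133.07°
δ = |180° − 133.07°| = 46.93°
46.93° ≤ 2α = 57.62°  →  valid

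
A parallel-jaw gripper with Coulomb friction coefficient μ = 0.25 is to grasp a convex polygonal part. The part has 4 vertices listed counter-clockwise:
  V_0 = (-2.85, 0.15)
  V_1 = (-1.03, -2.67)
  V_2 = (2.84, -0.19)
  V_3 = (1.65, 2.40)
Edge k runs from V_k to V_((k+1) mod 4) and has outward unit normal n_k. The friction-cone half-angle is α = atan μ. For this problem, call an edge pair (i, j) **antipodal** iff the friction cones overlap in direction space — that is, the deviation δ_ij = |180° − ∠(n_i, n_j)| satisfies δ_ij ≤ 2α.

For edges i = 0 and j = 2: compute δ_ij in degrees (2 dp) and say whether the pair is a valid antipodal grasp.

δ = 8.16°, valid

α = atan 0.25 = 14.04°;  2α = 28.07°
edge 0: e_0 = (+1.82, -2.82);  n_0 = (-0.8402, -0.5423)
edge 2: e_2 = (-1.19, +2.59);  n_2 = (+0.9087, +0.4175)
∠(n_0, n_2) = 171.84°
δ = |180° − 171.84°| = 8.16°
8.16° ≤ 2α = 28.07°  →  valid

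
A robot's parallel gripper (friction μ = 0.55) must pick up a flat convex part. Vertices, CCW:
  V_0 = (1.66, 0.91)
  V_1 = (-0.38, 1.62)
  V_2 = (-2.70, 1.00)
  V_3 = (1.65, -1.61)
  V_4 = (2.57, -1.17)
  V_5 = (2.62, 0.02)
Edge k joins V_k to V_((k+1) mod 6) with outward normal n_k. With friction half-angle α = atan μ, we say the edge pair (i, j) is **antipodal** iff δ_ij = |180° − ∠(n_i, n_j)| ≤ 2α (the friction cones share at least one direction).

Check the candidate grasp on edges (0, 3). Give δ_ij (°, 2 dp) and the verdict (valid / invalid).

α = atan 0.55 = 28.81°;  2α = 57.62°
edge 0: e_0 = (-2.04, +0.71);  n_0 = (+0.3287, +0.9444)
edge 3: e_3 = (+0.92, +0.44);  n_3 = (+0.4315, -0.9021)
∠(n_0, n_3) = 135.25°
δ = |180° − 135.25°| = 44.75°
44.75° ≤ 2α = 57.62°  →  valid

δ = 44.75°, valid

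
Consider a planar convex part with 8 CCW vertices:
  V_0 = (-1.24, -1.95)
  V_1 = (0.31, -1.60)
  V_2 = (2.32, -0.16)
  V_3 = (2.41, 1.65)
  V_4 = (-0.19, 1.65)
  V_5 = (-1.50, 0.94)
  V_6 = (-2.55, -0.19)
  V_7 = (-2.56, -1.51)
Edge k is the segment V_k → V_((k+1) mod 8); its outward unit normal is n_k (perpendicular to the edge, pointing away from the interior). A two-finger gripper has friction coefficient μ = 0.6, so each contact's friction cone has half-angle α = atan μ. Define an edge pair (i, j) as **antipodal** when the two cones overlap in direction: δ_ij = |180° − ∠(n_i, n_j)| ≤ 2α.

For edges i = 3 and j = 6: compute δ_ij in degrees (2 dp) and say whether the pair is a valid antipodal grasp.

α = atan 0.6 = 30.96°;  2α = 61.93°
edge 3: e_3 = (-2.60, +0.00);  n_3 = (+0.0000, +1.0000)
edge 6: e_6 = (-0.01, -1.32);  n_6 = (-1.0000, +0.0076)
∠(n_3, n_6) = 89.57°
δ = |180° − 89.57°| = 90.43°
90.43° > 2α = 61.93°  →  invalid

δ = 90.43°, invalid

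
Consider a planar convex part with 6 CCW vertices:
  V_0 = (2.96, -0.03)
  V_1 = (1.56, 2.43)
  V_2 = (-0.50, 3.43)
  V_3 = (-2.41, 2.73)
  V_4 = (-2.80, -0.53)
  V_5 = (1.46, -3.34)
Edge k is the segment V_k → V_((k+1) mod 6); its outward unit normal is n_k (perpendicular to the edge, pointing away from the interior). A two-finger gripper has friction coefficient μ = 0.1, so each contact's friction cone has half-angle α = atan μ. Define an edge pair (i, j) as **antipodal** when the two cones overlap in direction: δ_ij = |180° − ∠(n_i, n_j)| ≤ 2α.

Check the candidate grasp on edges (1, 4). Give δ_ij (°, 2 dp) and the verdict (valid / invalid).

α = atan 0.1 = 5.71°;  2α = 11.42°
edge 1: e_1 = (-2.06, +1.00);  n_1 = (+0.4367, +0.8996)
edge 4: e_4 = (+4.26, -2.81);  n_4 = (-0.5506, -0.8348)
∠(n_1, n_4) = 172.48°
δ = |180° − 172.48°| = 7.52°
7.52° ≤ 2α = 11.42°  →  valid

δ = 7.52°, valid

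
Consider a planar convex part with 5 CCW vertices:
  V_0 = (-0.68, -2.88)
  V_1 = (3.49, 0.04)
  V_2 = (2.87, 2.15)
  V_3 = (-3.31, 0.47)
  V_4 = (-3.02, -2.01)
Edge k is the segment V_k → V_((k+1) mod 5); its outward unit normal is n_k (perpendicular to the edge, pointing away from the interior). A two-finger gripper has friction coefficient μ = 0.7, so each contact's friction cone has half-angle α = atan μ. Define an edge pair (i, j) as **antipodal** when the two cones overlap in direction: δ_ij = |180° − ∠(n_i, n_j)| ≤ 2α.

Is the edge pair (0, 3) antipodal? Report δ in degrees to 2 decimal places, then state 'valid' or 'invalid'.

δ = 61.67°, valid

α = atan 0.7 = 34.99°;  2α = 69.98°
edge 0: e_0 = (+4.17, +2.92);  n_0 = (+0.5736, -0.8191)
edge 3: e_3 = (+0.29, -2.48);  n_3 = (-0.9932, -0.1161)
∠(n_0, n_3) = 118.33°
δ = |180° − 118.33°| = 61.67°
61.67° ≤ 2α = 69.98°  →  valid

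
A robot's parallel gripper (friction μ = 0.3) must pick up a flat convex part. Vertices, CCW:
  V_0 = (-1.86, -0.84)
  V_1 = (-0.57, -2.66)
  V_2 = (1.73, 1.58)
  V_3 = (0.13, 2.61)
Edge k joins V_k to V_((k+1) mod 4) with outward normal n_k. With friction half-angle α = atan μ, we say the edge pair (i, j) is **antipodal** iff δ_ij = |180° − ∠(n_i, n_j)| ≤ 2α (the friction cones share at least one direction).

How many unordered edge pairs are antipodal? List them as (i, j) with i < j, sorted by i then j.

α = atan 0.3 = 16.70°;  2α = 33.40°
n_0 = (-0.8158, -0.5783)
n_1 = (+0.8790, -0.4768)
n_2 = (+0.5413, +0.8408)
n_3 = (-0.8662, +0.4996)
  (0,1): δ = 63.81°  ·
  (0,2): δ = 21.90°  ✓
  (0,3): δ = 114.69°  ·
  (1,2): δ = 94.29°  ·
  (1,3): δ = 1.50°  ✓
  (2,3): δ = 87.21°  ·
antipodal pairs: 2

count = 2; pairs: (0,2), (1,3)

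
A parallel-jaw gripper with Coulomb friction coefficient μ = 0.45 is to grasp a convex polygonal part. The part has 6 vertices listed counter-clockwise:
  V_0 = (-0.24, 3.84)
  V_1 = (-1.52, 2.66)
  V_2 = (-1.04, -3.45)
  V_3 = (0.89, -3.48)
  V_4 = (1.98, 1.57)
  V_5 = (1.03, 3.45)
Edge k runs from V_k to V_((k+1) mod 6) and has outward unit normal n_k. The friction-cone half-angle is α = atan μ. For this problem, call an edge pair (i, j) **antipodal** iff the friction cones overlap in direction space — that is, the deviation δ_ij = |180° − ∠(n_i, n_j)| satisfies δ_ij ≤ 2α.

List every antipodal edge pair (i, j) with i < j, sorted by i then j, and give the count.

count = 5; pairs: (0,2), (0,3), (1,3), (1,4), (2,5)

α = atan 0.45 = 24.23°;  2α = 48.46°
n_0 = (-0.6778, +0.7352)
n_1 = (-0.9969, -0.0783)
n_2 = (-0.0155, -0.9999)
n_3 = (+0.9775, -0.2110)
n_4 = (+0.8925, +0.4510)
n_5 = (+0.2936, +0.9559)
  (0,1): δ = 128.18°  ·
  (0,2): δ = 43.56°  ✓
  (0,3): δ = 35.15°  ✓
  (0,4): δ = 74.14°  ·
  (0,5): δ = 120.26°  ·
  (1,2): δ = 95.38°  ·
  (1,3): δ = 16.67°  ✓
  (1,4): δ = 22.32°  ✓
  (1,5): δ = 68.44°  ·
  (2,3): δ = 101.29°  ·
  (2,4): δ = 62.30°  ·
  (2,5): δ = 16.18°  ✓
  (3,4): δ = 141.01°  ·
  (3,5): δ = 94.89°  ·
  (4,5): δ = 133.88°  ·
antipodal pairs: 5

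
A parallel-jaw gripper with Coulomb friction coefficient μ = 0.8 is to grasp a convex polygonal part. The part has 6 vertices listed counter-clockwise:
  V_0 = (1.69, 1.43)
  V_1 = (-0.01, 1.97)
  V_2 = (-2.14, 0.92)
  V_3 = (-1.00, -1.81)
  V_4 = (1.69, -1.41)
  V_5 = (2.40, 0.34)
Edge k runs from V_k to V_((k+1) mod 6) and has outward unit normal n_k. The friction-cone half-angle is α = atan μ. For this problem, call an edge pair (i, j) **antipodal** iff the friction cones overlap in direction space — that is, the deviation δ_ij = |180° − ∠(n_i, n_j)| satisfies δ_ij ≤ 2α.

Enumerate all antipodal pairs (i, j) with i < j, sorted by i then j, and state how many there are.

α = atan 0.8 = 38.66°;  2α = 77.32°
n_0 = (+0.3027, +0.9531)
n_1 = (-0.4422, +0.8969)
n_2 = (-0.9228, -0.3853)
n_3 = (+0.1471, -0.9891)
n_4 = (+0.9266, -0.3760)
n_5 = (+0.8379, +0.5458)
  (0,1): δ = 136.14°  ·
  (0,2): δ = 49.71°  ✓
  (0,3): δ = 26.08°  ✓
  (0,4): δ = 85.54°  ·
  (0,5): δ = 140.70°  ·
  (1,2): δ = 93.58°  ·
  (1,3): δ = 17.78°  ✓
  (1,4): δ = 41.68°  ✓
  (1,5): δ = 96.84°  ·
  (2,3): δ = 104.21°  ·
  (2,4): δ = 44.75°  ✓
  (2,5): δ = 10.41°  ✓
  (3,4): δ = 120.54°  ·
  (3,5): δ = 65.38°  ✓
  (4,5): δ = 124.84°  ·
antipodal pairs: 7

count = 7; pairs: (0,2), (0,3), (1,3), (1,4), (2,4), (2,5), (3,5)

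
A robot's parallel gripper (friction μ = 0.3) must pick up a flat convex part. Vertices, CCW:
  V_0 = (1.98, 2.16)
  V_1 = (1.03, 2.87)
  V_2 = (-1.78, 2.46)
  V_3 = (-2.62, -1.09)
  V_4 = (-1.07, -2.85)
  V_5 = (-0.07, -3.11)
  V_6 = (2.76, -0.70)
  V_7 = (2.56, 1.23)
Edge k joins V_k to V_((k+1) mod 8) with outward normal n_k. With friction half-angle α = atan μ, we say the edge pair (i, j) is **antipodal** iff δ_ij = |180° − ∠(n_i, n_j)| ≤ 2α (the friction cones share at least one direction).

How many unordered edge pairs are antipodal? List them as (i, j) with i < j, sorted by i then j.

count = 6; pairs: (0,3), (0,4), (1,4), (1,5), (2,6), (3,7)

α = atan 0.3 = 16.70°;  2α = 33.40°
n_0 = (+0.5987, +0.8010)
n_1 = (-0.1444, +0.9895)
n_2 = (-0.9731, +0.2303)
n_3 = (-0.7505, -0.6609)
n_4 = (-0.2516, -0.9678)
n_5 = (+0.6484, -0.7613)
n_6 = (+0.9947, +0.1031)
n_7 = (+0.8485, +0.5292)
  (0,1): δ = 134.93°  ·
  (0,2): δ = 66.54°  ·
  (0,3): δ = 11.86°  ✓
  (0,4): δ = 22.20°  ✓
  (0,5): δ = 77.19°  ·
  (0,6): δ = 132.69°  ·
  (0,7): δ = 158.72°  ·
  (1,2): δ = 111.61°  ·
  (1,3): δ = 56.93°  ·
  (1,4): δ = 22.88°  ✓
  (1,5): δ = 32.12°  ✓
  (1,6): δ = 87.61°  ·
  (1,7): δ = 113.65°  ·
  (2,3): δ = 125.32°  ·
  (2,4): δ = 91.26°  ·
  (2,5): δ = 36.27°  ·
  (2,6): δ = 19.23°  ✓
  (2,7): δ = 45.26°  ·
  (3,4): δ = 145.94°  ·
  (3,5): δ = 90.95°  ·
  (3,6): δ = 35.45°  ·
  (3,7): δ = 9.42°  ✓
  (4,5): δ = 125.01°  ·
  (4,6): δ = 69.51°  ·
  (4,7): δ = 43.48°  ·
  (5,6): δ = 124.50°  ·
  (5,7): δ = 98.47°  ·
  (6,7): δ = 153.97°  ·
antipodal pairs: 6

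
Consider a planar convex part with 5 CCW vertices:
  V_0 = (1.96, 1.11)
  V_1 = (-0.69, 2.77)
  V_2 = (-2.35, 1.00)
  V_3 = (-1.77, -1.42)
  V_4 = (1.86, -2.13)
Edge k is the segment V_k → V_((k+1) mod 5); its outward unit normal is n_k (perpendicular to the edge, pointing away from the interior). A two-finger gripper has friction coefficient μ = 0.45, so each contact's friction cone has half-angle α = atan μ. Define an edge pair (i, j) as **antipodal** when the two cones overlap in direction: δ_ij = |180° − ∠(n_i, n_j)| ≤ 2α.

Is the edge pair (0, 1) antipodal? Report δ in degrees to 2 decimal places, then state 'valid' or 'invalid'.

δ = 101.10°, invalid

α = atan 0.45 = 24.23°;  2α = 48.46°
edge 0: e_0 = (-2.65, +1.66);  n_0 = (+0.5309, +0.8475)
edge 1: e_1 = (-1.66, -1.77);  n_1 = (-0.7294, +0.6841)
∠(n_0, n_1) = 78.90°
δ = |180° − 78.90°| = 101.10°
101.10° > 2α = 48.46°  →  invalid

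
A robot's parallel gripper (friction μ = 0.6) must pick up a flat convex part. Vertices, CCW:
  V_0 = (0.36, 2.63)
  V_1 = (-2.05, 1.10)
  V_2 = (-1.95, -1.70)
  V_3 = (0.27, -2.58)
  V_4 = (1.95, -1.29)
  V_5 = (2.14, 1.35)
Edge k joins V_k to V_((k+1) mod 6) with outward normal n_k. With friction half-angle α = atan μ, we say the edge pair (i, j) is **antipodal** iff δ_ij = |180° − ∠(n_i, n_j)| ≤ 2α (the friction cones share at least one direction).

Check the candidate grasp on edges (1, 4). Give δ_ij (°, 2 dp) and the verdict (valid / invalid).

δ = 6.16°, valid

α = atan 0.6 = 30.96°;  2α = 61.93°
edge 1: e_1 = (+0.10, -2.80);  n_1 = (-0.9994, -0.0357)
edge 4: e_4 = (+0.19, +2.64);  n_4 = (+0.9974, -0.0718)
∠(n_1, n_4) = 173.84°
δ = |180° − 173.84°| = 6.16°
6.16° ≤ 2α = 61.93°  →  valid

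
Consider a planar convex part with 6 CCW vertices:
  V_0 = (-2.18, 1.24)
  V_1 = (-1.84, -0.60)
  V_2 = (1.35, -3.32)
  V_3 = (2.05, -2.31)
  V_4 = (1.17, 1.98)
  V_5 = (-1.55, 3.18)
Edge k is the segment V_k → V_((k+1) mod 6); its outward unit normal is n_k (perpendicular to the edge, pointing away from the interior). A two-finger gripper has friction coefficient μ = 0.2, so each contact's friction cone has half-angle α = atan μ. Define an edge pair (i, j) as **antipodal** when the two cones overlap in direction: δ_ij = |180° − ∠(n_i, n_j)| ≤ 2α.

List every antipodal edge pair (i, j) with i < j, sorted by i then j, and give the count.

count = 3; pairs: (0,3), (1,4), (2,5)

α = atan 0.2 = 11.31°;  2α = 22.62°
n_0 = (-0.9834, -0.1817)
n_1 = (-0.6488, -0.7609)
n_2 = (+0.8219, -0.5696)
n_3 = (+0.9796, +0.2009)
n_4 = (+0.4036, +0.9149)
n_5 = (-0.9511, +0.3089)
  (0,1): δ = 140.92°  ·
  (0,2): δ = 45.19°  ·
  (0,3): δ = 1.12°  ✓
  (0,4): δ = 55.72°  ·
  (0,5): δ = 151.54°  ·
  (1,2): δ = 84.27°  ·
  (1,3): δ = 37.95°  ·
  (1,4): δ = 16.65°  ✓
  (1,5): δ = 112.46°  ·
  (2,3): δ = 133.68°  ·
  (2,4): δ = 79.08°  ·
  (2,5): δ = 16.73°  ✓
  (3,4): δ = 125.40°  ·
  (3,5): δ = 29.58°  ·
  (4,5): δ = 84.18°  ·
antipodal pairs: 3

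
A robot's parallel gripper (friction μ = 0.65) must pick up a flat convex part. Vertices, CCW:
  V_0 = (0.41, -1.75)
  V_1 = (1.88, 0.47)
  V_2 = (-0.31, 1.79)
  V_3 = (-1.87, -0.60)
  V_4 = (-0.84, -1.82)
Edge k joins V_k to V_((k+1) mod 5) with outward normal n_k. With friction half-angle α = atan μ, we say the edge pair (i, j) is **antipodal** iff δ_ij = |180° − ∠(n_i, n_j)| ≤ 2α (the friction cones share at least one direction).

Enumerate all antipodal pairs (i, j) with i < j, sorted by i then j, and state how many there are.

α = atan 0.65 = 33.02°;  2α = 66.05°
n_0 = (+0.8338, -0.5521)
n_1 = (+0.5162, +0.8565)
n_2 = (-0.8374, +0.5466)
n_3 = (-0.7641, -0.6451)
n_4 = (+0.0559, -0.9984)
  (0,1): δ = 87.57°  ·
  (0,2): δ = 0.38°  ✓
  (0,3): δ = 73.68°  ·
  (0,4): δ = 126.72°  ·
  (1,2): δ = 92.05°  ·
  (1,3): δ = 18.75°  ✓
  (1,4): δ = 34.28°  ✓
  (2,3): δ = 106.69°  ·
  (2,4): δ = 53.66°  ✓
  (3,4): δ = 126.97°  ·
antipodal pairs: 4

count = 4; pairs: (0,2), (1,3), (1,4), (2,4)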